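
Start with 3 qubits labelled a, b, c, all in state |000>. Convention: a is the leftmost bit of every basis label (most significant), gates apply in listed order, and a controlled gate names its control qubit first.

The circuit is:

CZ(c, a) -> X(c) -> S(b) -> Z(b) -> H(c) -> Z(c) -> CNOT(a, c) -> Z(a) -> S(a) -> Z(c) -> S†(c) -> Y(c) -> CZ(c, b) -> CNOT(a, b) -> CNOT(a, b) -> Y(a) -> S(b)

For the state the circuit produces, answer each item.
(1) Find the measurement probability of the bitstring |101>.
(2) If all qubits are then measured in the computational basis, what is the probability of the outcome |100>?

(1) The probability of measuring |101> is 1/2.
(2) Outcome |100> occurs with probability 1/2.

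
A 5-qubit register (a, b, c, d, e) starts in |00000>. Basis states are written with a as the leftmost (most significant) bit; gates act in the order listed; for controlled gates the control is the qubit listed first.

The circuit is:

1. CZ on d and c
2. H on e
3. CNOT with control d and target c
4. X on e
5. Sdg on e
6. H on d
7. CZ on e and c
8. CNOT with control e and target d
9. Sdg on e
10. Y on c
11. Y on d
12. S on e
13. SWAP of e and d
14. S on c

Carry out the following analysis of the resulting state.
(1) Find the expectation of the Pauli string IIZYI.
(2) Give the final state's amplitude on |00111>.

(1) The expectation value of IIZYI is 1.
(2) The final state's coefficient on |00111> equals -1/2.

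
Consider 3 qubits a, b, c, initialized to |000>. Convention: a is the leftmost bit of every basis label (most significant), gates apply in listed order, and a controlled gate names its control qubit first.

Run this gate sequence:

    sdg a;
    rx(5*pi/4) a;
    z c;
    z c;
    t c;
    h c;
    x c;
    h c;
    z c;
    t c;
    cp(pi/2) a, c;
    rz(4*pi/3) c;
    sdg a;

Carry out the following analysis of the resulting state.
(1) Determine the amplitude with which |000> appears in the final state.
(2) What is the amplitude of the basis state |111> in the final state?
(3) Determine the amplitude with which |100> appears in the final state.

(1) |000> carries amplitude sqrt(2 - sqrt(2))*exp(I*pi/3)/2 in the final state. Key observation: steps 6-9 multiply out to the identity, so the circuit reduces to the remaining gates.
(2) The final state's coefficient on |111> equals 0.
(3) |100> carries amplitude sqrt(sqrt(2) + 2)*exp(I*pi/3)/2 in the final state.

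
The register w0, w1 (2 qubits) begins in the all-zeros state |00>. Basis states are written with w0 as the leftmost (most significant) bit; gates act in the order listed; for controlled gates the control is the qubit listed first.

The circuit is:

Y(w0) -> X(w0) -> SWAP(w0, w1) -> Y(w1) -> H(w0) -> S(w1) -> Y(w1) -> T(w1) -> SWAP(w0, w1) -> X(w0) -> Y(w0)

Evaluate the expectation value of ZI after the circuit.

The expectation value of ZI is 1.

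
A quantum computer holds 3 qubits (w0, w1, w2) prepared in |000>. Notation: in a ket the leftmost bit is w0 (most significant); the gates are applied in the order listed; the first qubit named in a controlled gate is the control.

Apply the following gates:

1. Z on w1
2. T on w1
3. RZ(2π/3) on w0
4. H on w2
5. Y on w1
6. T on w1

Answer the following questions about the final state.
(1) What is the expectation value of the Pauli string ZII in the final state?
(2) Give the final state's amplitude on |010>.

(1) The expectation value of ZII is 1.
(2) |010> carries amplitude sqrt(2)*exp(5*I*pi/12)/2 in the final state.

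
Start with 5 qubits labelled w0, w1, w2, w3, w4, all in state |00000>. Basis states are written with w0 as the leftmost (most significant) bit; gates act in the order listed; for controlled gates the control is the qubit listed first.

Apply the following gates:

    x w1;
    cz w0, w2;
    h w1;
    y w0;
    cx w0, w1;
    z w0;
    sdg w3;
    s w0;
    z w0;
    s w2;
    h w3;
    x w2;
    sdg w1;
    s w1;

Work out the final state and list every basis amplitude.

The final amplitudes are 1/2 on |10100>, 1/2 on |10110>, -1/2 on |11100>, -1/2 on |11110>, and 0 on every other basis state.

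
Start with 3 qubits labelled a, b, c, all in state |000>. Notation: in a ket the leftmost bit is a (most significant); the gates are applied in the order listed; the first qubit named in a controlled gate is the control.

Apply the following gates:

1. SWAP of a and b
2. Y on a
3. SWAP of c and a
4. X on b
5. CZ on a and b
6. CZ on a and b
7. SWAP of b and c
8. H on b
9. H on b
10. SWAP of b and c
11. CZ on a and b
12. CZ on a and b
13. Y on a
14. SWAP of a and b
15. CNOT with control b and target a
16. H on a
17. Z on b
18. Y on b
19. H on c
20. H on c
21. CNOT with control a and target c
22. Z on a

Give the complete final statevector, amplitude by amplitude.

The final amplitudes are -sqrt(2)*I/2 on |001>, sqrt(2)*I/2 on |100>, and 0 on every other basis state. Key observation: gates 5-12 undo each other exactly, leaving only the rest of the circuit to track.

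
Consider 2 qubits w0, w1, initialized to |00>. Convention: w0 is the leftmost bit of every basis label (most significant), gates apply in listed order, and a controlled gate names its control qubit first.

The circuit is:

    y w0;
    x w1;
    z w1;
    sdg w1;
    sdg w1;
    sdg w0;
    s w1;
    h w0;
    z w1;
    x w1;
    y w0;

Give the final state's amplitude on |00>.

The final state's coefficient on |00> equals sqrt(2)/2.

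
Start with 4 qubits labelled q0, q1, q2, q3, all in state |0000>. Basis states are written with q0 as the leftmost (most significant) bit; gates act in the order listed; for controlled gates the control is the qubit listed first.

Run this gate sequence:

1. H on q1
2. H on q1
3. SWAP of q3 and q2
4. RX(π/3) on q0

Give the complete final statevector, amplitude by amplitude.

The resulting statevector has amplitude sqrt(3)/2 on |0000>, -I/2 on |1000>, and 0 on every other basis state.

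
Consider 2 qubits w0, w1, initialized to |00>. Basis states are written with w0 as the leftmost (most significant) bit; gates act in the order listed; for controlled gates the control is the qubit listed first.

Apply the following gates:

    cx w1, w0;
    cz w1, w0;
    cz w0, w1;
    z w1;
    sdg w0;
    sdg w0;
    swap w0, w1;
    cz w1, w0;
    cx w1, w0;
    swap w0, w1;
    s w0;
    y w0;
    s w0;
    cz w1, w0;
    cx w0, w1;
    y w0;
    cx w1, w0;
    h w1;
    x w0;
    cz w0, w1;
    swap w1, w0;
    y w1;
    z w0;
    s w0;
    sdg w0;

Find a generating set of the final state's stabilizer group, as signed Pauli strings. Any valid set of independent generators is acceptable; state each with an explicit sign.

One valid set of independent stabilizer generators is +XI, -IZ (any independent generating set of the same group is equally correct). Key observation: the block from step 24 through step 25 cancels to the identity and can be dropped.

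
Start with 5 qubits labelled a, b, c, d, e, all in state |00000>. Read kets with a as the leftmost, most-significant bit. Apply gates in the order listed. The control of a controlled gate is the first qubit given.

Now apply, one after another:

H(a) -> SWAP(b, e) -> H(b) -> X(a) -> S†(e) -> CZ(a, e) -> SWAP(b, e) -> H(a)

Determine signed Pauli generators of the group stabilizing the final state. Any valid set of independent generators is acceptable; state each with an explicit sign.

The stabilizer group can be generated by +IIIIX, +ZIIII, +IZIII, +IIZII, +IIIZI, among other valid generating sets.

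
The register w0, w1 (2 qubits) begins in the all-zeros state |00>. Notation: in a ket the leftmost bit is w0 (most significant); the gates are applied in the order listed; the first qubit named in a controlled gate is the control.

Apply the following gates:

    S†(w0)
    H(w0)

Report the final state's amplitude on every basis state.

The resulting statevector has amplitude sqrt(2)/2 on |00>, 0 on |01>, sqrt(2)/2 on |10>, 0 on |11>.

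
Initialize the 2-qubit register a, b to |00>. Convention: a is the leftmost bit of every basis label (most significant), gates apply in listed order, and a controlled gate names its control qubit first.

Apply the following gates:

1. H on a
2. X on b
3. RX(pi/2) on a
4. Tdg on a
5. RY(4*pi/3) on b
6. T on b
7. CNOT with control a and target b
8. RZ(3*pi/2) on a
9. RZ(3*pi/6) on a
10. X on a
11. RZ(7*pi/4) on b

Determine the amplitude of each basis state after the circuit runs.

The resulting statevector has amplitude (-1 + I)*exp(I*pi/8)/4 on |00>, sqrt(3)*(1 + I)*exp(I*pi/8)/4 on |01>, sqrt(3)*(-1 + I)*exp(I*pi/8)/4 on |10>, -exp(I*pi/8)/4 + exp(5*I*pi/8)/4 on |11>.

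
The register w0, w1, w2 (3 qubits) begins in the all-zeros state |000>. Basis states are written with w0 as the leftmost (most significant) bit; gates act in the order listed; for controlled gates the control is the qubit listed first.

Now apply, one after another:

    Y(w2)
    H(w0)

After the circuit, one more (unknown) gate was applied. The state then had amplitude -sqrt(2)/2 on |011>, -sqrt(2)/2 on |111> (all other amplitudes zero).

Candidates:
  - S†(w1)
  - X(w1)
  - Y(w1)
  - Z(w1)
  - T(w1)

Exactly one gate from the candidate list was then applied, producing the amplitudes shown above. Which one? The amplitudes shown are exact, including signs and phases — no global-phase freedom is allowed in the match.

It was Y(w1) that produced the state shown.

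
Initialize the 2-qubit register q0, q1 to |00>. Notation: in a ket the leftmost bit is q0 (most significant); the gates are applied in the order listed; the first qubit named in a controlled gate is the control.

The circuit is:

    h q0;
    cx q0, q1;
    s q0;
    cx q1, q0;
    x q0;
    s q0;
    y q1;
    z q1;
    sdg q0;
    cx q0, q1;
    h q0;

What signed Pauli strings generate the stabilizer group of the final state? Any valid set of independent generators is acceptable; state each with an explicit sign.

The stabilizer group can be generated by -XI, +IY, among other valid generating sets.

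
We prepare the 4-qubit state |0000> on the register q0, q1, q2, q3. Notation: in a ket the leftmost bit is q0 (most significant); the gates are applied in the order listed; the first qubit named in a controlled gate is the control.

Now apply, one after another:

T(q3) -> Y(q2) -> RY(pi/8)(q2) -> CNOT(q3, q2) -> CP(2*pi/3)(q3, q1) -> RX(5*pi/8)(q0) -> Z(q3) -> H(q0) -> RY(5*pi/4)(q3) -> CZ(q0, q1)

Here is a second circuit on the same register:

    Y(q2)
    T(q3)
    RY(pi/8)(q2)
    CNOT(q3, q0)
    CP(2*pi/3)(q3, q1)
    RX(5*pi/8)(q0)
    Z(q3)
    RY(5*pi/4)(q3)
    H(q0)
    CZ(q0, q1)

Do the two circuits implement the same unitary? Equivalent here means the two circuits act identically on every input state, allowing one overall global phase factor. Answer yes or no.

No: there is an input state on which the two circuits produce genuinely different outputs (not merely differing by a phase).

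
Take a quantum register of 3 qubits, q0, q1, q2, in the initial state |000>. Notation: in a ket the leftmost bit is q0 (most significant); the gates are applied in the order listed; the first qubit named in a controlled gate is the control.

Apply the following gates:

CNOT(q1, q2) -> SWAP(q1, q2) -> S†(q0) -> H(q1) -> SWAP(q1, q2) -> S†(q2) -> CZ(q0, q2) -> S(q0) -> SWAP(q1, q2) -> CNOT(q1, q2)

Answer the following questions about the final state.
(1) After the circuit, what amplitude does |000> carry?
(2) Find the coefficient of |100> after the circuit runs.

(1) The final state's coefficient on |000> equals sqrt(2)/2.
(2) The amplitude on |100> is 0.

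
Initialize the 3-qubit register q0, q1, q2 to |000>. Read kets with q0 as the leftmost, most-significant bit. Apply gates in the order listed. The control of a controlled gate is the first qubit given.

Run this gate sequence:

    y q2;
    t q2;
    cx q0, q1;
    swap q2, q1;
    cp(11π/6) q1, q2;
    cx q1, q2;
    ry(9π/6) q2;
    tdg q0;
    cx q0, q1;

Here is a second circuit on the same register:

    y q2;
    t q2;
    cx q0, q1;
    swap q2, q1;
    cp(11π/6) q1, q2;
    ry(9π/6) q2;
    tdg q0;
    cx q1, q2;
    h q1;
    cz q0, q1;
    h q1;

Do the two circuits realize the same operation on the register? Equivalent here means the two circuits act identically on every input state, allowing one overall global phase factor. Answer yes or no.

No — the two circuits implement different unitaries, even allowing a global phase.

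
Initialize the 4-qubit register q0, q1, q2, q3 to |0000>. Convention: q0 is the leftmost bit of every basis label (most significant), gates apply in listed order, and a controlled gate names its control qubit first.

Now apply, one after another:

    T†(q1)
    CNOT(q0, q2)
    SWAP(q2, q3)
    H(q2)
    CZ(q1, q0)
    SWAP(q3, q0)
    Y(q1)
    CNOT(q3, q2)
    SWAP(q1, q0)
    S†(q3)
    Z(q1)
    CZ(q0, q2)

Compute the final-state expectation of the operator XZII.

The expectation value of XZII is 0.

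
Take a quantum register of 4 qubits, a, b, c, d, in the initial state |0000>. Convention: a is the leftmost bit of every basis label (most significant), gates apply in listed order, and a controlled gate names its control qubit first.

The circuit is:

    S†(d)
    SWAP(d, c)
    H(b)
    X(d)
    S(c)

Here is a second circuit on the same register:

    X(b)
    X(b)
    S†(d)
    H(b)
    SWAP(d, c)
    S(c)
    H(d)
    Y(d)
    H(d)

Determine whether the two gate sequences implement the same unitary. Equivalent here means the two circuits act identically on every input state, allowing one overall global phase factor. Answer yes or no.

No: there is an input state on which the two circuits produce genuinely different outputs (not merely differing by a phase).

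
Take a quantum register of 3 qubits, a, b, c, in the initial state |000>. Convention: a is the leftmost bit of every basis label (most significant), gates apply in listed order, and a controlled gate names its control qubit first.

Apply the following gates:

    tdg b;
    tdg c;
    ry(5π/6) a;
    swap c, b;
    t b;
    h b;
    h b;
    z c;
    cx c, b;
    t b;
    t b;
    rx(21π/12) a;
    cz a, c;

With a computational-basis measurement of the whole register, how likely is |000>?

Outcome |000> occurs with probability 1/2 - sqrt(6)/8. Key observation: the block from step 6 through step 7 cancels to the identity and can be dropped.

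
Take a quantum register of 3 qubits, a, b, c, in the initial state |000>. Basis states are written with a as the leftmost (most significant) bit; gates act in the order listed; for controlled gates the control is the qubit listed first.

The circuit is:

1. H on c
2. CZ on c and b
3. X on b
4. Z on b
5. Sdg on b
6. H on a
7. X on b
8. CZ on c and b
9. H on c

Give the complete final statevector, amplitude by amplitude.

After the circuit, the state carries amplitude sqrt(2)*I/2 on |000>, sqrt(2)*I/2 on |100>, and 0 on every other basis state.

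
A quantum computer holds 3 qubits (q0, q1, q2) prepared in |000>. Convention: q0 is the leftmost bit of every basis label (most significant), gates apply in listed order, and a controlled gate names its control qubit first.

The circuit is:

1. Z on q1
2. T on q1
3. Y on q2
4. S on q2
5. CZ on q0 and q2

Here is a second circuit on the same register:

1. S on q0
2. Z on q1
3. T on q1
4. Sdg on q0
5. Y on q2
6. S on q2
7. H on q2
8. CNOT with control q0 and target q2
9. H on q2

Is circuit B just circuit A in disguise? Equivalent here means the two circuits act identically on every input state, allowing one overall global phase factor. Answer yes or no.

Yes: on every input state the two circuits agree up to one overall phase factor.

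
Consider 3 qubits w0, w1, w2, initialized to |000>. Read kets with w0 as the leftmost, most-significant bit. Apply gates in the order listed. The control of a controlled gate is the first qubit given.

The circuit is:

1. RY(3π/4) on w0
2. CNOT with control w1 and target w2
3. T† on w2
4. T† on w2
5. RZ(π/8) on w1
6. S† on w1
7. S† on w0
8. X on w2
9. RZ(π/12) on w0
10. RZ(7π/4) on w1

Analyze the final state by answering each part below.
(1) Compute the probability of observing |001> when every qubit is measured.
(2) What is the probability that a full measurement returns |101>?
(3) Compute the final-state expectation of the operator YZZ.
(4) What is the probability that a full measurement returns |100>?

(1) A full measurement returns |001> with probability 1/2 - sqrt(2)/4.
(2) A full measurement returns |101> with probability sqrt(2)/4 + 1/2.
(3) The expectation value of YZZ is 1/4 + sqrt(3)/4.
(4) A full measurement returns |100> with probability 0.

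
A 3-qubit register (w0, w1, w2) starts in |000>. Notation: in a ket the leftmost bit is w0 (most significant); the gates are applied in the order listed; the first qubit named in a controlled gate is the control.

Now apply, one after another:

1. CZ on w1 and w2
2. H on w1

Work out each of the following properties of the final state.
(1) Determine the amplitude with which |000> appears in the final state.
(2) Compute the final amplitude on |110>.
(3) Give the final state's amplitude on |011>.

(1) |000> carries amplitude sqrt(2)/2 in the final state.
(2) The amplitude on |110> is 0.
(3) |011> carries amplitude 0 in the final state.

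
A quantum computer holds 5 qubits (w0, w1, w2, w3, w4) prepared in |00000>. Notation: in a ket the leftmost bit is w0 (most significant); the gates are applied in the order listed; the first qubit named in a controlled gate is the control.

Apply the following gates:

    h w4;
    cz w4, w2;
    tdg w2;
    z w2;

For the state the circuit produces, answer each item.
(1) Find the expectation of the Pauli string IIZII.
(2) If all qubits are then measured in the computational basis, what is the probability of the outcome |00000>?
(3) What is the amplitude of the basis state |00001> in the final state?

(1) The expectation value of IIZII is 1.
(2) A full measurement returns |00000> with probability 1/2.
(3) The amplitude on |00001> is sqrt(2)/2.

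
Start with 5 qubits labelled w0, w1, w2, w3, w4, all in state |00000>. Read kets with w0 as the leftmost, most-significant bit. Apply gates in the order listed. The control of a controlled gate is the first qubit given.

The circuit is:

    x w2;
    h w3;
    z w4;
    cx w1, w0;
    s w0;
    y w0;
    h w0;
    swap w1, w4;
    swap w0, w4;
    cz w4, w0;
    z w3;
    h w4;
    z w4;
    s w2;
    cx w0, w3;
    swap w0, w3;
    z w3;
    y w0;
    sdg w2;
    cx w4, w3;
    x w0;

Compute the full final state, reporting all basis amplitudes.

After the circuit, the state carries amplitude sqrt(2)/2 on |00111>, sqrt(2)/2 on |10111>, and 0 on every other basis state.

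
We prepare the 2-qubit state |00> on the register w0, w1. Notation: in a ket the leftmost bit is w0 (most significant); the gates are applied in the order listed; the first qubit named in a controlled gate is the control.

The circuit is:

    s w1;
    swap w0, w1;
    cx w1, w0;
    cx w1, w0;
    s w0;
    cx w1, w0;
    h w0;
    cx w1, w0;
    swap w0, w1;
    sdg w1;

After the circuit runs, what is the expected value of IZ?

The observable IZ averages to 0.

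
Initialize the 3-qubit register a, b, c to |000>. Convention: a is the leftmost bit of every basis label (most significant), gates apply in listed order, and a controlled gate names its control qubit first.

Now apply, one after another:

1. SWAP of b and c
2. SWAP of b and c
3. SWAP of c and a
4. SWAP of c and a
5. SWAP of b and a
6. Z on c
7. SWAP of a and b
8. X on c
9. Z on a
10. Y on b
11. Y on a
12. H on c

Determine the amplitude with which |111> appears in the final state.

The amplitude on |111> is sqrt(2)/2. Key observation: steps 1-2 multiply out to the identity, so the circuit reduces to the remaining gates.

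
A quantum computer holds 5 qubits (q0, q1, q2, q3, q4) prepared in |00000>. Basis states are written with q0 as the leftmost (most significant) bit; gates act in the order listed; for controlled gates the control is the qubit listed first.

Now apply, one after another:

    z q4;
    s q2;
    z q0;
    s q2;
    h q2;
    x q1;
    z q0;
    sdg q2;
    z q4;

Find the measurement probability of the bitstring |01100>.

Outcome |01100> occurs with probability 1/2.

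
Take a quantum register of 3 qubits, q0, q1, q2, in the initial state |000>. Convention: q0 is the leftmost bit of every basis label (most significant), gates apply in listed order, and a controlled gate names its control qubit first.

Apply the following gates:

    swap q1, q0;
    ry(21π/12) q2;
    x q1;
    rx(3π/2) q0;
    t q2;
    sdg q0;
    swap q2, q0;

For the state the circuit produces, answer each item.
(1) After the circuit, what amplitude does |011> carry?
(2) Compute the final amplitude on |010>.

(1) The final state's coefficient on |011> equals sqrt(2*sqrt(2) + 4)/4.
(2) The final state's coefficient on |010> equals sqrt(2*sqrt(2) + 4)/4.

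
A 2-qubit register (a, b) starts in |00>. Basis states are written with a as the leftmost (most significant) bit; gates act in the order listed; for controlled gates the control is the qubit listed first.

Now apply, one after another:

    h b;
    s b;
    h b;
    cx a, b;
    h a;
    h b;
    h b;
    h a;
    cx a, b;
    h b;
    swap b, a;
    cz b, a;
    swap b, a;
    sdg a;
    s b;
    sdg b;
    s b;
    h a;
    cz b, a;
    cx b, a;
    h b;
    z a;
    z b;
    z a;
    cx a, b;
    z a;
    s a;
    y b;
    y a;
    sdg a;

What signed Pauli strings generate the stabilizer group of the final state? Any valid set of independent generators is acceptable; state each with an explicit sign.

One valid set of independent stabilizer generators is +XI, -IZ (any independent generating set of the same group is equally correct). Key observation: gates 3-10 undo each other exactly, leaving only the rest of the circuit to track.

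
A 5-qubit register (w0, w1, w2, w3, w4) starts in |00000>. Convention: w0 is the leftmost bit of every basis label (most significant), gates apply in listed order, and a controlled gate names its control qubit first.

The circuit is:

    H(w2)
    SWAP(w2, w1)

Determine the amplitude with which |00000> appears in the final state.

|00000> carries amplitude sqrt(2)/2 in the final state.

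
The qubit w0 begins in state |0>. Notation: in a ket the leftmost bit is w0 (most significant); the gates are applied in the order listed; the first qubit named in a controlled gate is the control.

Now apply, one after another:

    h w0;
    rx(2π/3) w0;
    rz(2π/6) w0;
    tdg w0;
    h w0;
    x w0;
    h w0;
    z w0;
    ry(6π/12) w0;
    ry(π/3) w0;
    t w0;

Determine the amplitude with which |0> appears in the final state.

The amplitude on |0> is (-(-sqrt(3) - 1 + sqrt(3)*I + 3*I)*exp(I*pi/6) - (-1 + sqrt(3) - 3*I + sqrt(3)*I)*exp(I*pi/12))*exp(3*I*pi/4)/8. Key observation: the block from step 5 through step 8 cancels to the identity and can be dropped.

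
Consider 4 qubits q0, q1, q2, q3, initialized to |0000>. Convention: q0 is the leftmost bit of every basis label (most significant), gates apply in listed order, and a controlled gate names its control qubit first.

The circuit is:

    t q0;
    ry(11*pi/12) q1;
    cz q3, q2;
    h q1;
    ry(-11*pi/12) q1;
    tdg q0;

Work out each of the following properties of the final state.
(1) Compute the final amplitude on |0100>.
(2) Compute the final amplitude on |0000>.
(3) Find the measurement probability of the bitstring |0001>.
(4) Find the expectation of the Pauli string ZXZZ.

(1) |0100> carries amplitude -sqrt(3)/2 in the final state.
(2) |0000> carries amplitude -1/2 in the final state.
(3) Outcome |0001> occurs with probability 0.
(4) The expectation value of ZXZZ is sqrt(3)/2.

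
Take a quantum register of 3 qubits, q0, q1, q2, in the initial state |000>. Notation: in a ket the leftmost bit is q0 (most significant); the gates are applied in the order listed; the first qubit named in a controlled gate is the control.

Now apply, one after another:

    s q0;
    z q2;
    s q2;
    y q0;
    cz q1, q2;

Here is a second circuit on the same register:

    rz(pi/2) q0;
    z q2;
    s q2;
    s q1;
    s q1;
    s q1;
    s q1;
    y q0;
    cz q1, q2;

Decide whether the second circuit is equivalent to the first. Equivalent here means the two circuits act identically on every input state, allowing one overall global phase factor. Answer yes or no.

Yes: on every input state the two circuits agree up to one overall phase factor.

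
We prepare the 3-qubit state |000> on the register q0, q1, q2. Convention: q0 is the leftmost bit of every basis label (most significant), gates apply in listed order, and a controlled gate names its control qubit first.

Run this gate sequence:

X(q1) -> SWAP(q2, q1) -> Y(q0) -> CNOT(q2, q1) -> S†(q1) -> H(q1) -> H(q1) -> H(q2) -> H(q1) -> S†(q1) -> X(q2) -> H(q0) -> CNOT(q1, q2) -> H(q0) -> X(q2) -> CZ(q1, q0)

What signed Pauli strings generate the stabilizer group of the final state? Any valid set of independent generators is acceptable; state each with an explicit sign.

The final state is stabilized by the group generated by +IYI, -IIX, -ZII; other independent generating sets are equally valid.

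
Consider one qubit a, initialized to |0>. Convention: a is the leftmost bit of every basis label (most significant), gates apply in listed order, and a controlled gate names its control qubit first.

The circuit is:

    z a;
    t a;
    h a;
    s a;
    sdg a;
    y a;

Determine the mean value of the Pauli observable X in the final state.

The expectation value of X is -1.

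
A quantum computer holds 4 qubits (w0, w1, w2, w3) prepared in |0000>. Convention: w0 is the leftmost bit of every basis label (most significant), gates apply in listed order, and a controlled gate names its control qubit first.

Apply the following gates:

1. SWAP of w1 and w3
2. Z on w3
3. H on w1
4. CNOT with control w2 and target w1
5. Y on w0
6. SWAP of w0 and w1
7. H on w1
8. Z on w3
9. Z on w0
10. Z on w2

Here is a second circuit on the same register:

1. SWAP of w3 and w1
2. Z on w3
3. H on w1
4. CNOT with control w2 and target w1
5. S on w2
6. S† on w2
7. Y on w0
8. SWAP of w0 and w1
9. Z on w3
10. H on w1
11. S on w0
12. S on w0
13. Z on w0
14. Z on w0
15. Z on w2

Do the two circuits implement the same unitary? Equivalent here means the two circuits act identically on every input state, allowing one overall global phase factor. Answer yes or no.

Yes: on every input state the two circuits agree up to one overall phase factor.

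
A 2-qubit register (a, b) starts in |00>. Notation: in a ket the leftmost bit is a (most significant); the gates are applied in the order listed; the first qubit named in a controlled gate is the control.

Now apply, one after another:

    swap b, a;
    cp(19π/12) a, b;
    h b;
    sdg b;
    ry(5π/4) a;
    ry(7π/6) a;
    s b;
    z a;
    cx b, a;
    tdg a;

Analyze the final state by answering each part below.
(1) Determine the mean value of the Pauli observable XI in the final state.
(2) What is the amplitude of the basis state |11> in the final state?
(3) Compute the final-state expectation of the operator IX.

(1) The observable XI averages to -sqrt(3)/4 - 1/4.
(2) The final state's coefficient on |11> equals (-sqrt(6 - 3*sqrt(2))/8 + sqrt(2 - sqrt(2))/8 + sqrt(sqrt(2) + 2)/8 + sqrt(3*sqrt(2) + 6)/8)*exp(3*I*pi/4).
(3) The observable IX averages to -sqrt(6)/4 - sqrt(2)/4.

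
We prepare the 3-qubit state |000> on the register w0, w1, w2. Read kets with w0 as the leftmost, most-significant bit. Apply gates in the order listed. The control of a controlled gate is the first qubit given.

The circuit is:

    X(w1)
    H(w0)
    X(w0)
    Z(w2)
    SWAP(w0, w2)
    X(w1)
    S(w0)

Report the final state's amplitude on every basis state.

The final amplitudes are sqrt(2)/2 on |000>, sqrt(2)/2 on |001>, and 0 on every other basis state.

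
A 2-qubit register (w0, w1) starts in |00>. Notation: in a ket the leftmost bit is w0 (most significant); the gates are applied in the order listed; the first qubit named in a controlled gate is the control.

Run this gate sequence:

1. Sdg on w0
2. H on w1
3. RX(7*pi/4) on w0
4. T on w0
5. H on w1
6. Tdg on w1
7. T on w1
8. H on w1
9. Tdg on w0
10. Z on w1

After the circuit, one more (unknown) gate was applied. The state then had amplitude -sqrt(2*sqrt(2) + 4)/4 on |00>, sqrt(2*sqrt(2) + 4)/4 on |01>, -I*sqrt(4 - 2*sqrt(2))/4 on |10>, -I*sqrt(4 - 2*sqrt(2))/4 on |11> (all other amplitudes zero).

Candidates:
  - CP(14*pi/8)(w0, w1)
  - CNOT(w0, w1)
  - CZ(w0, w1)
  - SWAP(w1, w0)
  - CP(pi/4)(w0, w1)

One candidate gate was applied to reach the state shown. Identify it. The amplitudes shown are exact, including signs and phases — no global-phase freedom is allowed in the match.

The applied gate was CZ(w0, w1). Key observation: the block from step 4 through step 9 cancels to the identity and can be dropped.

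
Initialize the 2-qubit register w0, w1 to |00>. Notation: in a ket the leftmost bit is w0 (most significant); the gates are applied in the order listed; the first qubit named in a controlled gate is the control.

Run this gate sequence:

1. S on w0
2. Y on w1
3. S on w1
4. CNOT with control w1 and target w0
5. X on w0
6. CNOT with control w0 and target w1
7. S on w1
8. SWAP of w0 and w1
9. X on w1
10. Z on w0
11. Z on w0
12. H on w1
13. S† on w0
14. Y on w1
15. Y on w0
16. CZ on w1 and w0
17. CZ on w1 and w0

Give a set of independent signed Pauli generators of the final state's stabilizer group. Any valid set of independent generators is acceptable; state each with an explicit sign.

The stabilizer group can be generated by +IX, +ZI, among other valid generating sets.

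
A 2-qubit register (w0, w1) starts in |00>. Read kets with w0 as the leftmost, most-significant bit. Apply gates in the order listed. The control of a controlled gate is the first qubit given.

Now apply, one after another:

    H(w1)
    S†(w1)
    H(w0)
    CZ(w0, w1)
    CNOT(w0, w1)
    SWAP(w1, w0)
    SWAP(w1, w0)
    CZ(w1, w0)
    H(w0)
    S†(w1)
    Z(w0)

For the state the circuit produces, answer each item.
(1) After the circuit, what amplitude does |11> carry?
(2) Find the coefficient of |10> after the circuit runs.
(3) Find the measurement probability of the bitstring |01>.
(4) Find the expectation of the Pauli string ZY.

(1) The amplitude on |11> is sqrt(2)*(1 + I)/4. Key observation: steps 6-7 multiply out to the identity, so the circuit reduces to the remaining gates.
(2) The amplitude on |10> is sqrt(2)*(-1 + I)/4.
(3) Outcome |01> occurs with probability 1/4.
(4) The expectation value of ZY is 1.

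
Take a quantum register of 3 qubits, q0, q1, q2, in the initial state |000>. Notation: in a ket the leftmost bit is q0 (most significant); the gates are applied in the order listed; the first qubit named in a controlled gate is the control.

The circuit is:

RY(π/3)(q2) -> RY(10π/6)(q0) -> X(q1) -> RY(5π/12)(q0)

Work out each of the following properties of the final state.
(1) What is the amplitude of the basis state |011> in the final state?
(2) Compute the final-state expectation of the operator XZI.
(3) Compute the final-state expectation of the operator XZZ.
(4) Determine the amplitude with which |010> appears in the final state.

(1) The final state's coefficient on |011> equals -sqrt(3*sqrt(2) + 6)/8 - sqrt(2 - sqrt(2))/8.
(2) In the final state, XZI has expectation -sqrt(6)/4 + sqrt(2)/4.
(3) The expectation value of XZZ is -sqrt(6)/8 + sqrt(2)/8.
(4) |010> carries amplitude -3*sqrt(sqrt(2) + 2)/8 - sqrt(6 - 3*sqrt(2))/8 in the final state.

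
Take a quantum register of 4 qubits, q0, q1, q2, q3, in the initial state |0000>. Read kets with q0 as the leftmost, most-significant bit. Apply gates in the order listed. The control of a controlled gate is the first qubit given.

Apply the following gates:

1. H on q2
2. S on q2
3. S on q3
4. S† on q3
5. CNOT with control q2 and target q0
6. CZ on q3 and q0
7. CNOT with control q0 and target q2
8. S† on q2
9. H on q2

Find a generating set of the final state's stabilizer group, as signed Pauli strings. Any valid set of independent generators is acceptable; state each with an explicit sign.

The stabilizer group can be generated by +YIII, +IIXI, +IZII, +IIIZ, among other valid generating sets.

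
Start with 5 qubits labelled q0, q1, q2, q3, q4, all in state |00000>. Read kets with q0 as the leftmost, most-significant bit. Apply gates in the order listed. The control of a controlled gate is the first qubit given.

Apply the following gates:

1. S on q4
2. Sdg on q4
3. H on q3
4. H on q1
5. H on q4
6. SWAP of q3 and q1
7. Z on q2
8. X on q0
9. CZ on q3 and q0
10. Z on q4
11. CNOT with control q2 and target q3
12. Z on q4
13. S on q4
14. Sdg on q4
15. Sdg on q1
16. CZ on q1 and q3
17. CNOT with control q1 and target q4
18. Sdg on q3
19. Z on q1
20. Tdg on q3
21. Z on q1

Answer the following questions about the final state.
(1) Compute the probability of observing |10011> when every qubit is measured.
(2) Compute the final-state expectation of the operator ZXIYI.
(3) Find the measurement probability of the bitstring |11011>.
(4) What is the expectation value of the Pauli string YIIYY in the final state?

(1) A full measurement returns |10011> with probability 1/8. Key observation: steps 1-2 multiply out to the identity, so the circuit reduces to the remaining gates.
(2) The expectation value of ZXIYI is -sqrt(2)/2.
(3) The probability of measuring |11011> is 1/8.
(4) The observable YIIYY averages to 0.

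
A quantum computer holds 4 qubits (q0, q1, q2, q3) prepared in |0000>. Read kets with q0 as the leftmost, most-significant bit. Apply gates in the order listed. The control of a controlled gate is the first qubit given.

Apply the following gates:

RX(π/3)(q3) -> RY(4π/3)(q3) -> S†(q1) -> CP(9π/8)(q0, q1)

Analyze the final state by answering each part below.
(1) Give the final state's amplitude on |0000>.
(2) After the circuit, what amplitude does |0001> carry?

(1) The final state's coefficient on |0000> equals sqrt(3)*(-1 + I)/4.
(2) The amplitude on |0001> is 3/4 + I/4.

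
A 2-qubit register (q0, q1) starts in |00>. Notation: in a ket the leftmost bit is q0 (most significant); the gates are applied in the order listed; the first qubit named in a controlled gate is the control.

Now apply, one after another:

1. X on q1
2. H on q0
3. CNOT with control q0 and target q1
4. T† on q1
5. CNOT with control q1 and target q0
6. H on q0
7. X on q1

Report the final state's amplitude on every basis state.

After the circuit, the state carries amplitude -exp(3*I*pi/4)/2 on |00>, 1/2 on |01>, exp(3*I*pi/4)/2 on |10>, -1/2 on |11>.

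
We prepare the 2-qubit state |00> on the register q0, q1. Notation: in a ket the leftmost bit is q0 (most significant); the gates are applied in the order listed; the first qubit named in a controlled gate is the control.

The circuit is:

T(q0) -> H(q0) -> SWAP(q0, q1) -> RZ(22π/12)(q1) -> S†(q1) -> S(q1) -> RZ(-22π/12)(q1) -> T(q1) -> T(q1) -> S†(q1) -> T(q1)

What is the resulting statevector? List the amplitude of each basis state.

After the circuit, the state carries amplitude sqrt(2)/2 on |00>, sqrt(2)*exp(I*pi/4)/2 on |01>, 0 on |10>, 0 on |11>.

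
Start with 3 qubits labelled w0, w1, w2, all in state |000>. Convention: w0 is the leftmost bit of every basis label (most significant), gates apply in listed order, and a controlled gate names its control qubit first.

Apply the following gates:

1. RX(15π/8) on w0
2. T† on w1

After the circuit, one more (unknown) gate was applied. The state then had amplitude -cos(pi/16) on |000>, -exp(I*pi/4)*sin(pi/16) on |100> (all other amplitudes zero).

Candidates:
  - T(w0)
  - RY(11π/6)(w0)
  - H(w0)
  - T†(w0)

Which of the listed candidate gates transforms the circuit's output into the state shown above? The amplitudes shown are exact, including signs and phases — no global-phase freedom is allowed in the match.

It was T†(w0) that produced the state shown.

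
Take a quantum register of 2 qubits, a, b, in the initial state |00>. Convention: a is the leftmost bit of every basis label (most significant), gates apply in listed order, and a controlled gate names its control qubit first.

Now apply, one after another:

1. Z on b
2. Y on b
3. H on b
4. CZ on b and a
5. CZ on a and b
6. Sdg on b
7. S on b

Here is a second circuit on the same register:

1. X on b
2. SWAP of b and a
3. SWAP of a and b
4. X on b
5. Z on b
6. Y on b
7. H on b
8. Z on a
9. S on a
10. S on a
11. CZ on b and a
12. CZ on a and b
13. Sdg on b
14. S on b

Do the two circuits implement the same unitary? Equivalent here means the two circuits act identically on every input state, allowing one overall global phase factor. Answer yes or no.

Yes, they are equivalent — the unitaries differ by at most a global phase.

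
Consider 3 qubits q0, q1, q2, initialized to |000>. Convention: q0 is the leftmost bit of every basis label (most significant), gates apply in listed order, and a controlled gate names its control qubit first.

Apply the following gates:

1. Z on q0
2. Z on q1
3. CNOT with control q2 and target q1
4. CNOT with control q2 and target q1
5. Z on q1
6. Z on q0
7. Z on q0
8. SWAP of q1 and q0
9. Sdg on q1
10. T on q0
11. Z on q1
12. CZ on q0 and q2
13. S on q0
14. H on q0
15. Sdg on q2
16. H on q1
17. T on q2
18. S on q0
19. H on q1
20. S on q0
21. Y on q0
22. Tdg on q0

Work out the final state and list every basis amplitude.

The resulting statevector has amplitude sqrt(2)*I/2 on |000>, sqrt(2)*exp(I*pi/4)/2 on |100>, and 0 on every other basis state. Key observation: steps 1-6 multiply out to the identity, so the circuit reduces to the remaining gates.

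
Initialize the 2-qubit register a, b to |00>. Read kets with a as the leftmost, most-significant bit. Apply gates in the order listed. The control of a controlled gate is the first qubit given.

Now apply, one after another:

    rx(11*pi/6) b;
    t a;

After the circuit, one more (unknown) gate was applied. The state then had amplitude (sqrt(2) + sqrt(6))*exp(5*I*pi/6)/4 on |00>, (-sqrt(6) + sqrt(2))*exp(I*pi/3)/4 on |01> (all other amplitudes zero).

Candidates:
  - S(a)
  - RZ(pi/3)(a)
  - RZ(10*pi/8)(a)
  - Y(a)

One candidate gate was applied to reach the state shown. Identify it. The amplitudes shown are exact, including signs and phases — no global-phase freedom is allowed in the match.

It was RZ(pi/3)(a) that produced the state shown.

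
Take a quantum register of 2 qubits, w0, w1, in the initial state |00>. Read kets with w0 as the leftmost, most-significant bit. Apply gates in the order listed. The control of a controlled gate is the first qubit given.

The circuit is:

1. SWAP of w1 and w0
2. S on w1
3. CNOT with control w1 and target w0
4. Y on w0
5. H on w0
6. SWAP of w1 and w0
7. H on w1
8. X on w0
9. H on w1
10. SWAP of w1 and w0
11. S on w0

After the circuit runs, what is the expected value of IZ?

The expectation value of IZ is -1.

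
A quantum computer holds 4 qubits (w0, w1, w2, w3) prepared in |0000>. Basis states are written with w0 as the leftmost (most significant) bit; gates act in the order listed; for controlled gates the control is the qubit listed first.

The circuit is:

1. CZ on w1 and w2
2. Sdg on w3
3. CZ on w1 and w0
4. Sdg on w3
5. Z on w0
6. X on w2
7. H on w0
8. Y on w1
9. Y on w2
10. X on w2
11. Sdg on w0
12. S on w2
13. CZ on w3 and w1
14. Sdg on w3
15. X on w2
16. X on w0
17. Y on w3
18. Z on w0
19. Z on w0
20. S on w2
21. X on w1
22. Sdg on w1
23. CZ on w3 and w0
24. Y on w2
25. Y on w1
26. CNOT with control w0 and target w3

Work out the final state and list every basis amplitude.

The final amplitudes are -sqrt(2)*I/2 on |0111>, -sqrt(2)/2 on |1110>, and 0 on every other basis state.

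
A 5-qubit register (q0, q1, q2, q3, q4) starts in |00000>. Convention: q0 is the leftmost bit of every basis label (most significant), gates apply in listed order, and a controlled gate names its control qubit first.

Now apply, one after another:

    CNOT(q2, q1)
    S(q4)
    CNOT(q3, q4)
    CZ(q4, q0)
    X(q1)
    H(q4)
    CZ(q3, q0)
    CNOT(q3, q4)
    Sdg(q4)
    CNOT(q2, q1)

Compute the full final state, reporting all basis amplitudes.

After the circuit, the state carries amplitude sqrt(2)/2 on |01000>, -sqrt(2)*I/2 on |01001>, and 0 on every other basis state.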